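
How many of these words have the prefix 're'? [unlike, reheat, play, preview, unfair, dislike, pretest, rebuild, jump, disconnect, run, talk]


Checking each word for prefix 're':
  'unlike' -> no (count: 0)
  'reheat' -> YES, starts with 're' (count: 1)
  'play' -> no (count: 1)
  'preview' -> no (count: 1)
  'unfair' -> no (count: 1)
  'dislike' -> no (count: 1)
  'pretest' -> no (count: 1)
  'rebuild' -> YES, starts with 're' (count: 2)
  'jump' -> no (count: 2)
  'disconnect' -> no (count: 2)
  'run' -> no (count: 2)
  'talk' -> no (count: 2)
Total with prefix 're': 2

2


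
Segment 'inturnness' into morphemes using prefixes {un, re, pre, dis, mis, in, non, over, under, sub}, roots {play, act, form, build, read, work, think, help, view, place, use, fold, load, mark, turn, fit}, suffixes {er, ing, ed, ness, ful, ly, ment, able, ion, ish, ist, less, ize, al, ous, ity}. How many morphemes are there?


Segmenting 'inturnness' against the inventory:
  'in' -> prefix (morpheme 1)
  'turn' -> root (morpheme 2)
  'ness' -> suffix (morpheme 3)
Total morphemes: 3

3


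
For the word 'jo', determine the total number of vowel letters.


Scanning each character of 'jo':
  Position 1: 'j' -> consonant (running count: 0)
  Position 2: 'o' -> vowel (running count: 1)
Total vowels: 1

1


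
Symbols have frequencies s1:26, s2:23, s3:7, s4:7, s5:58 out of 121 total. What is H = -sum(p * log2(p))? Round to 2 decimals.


Computing entropy H = -sum(p_i * log2(p_i)):
  s1: p = 26/121 = 0.2149, -p*log2(p) = 0.4767
  s2: p = 23/121 = 0.1901, -p*log2(p) = 0.4553
  s3: p = 7/121 = 0.0579, -p*log2(p) = 0.2379
  s4: p = 7/121 = 0.0579, -p*log2(p) = 0.2379
  s5: p = 58/121 = 0.4793, -p*log2(p) = 0.5085
H = sum of terms = 1.9163
Rounded to 2 decimals: 1.92

1.92


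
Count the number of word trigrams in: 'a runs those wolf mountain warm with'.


Word trigrams from [7] words:
  Trigram 1: (a runs those)
  Trigram 2: (runs those wolf)
  Trigram 3: (those wolf mountain)
  Trigram 4: (wolf mountain warm)
  Trigram 5: (mountain warm with)
Total word trigrams: 7 - 2 = 5

5


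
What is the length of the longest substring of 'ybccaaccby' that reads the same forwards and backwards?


Scanning 'ybccaaccby' for palindromic substrings.
Substring at positions 0-9: 'ybccaaccby'.
Check: reverse('ybccaaccby') = 'ybccaaccby' -> palindrome confirmed.
No longer palindromic substring exists; longest length = 10

10


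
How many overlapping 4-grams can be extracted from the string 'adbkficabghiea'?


String 'adbkficabghiea' has length L = 14.
Number of overlapping n-grams = L - n + 1
Substituting: 14 - 4 + 1 = 11

11


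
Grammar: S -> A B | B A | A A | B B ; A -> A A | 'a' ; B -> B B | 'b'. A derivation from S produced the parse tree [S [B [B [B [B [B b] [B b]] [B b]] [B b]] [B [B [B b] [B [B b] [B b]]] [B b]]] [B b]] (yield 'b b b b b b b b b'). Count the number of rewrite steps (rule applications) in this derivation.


Every bracketed nonterminal node [X ...] in the tree is produced by exactly one rule application.
Reading the tree off as a leftmost derivation:
  Step 1: S  =>  B B   (applied S -> B B)
  Step 2: B B  =>  B B B   (applied B -> B B)
  Step 3: B B B  =>  B B B B   (applied B -> B B)
  Step 4: B B B B  =>  B B B B B   (applied B -> B B)
  Step 5: B B B B B  =>  B B B B B B   (applied B -> B B)
  Step 6: B B B B B B  =>  b B B B B B   (applied B -> b)
  Step 7: b B B B B B  =>  b b B B B B   (applied B -> b)
  Step 8: b b B B B B  =>  b b b B B B   (applied B -> b)
  Step 9: b b b B B B  =>  b b b b B B   (applied B -> b)
  Step 10: b b b b B B  =>  b b b b B B B   (applied B -> B B)
  Step 11: b b b b B B B  =>  b b b b B B B B   (applied B -> B B)
  Step 12: b b b b B B B B  =>  b b b b b B B B   (applied B -> b)
  Step 13: b b b b b B B B  =>  b b b b b B B B B   (applied B -> B B)
  Step 14: b b b b b B B B B  =>  b b b b b b B B B   (applied B -> b)
  Step 15: b b b b b b B B B  =>  b b b b b b b B B   (applied B -> b)
  Step 16: b b b b b b b B B  =>  b b b b b b b b B   (applied B -> b)
  Step 17: b b b b b b b b B  =>  b b b b b b b b b   (applied B -> b)
Final yield: b b b b b b b b b
Total rewrite steps: 17

17


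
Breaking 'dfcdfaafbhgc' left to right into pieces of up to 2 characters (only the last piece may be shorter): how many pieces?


'dfcdfaafbhgc' has 12 characters.
Chunking with max size 2:
  Chunk 1: 'df' (positions 0-1)
  Chunk 2: 'cd' (positions 2-3)
  Chunk 3: 'fa' (positions 4-5)
  Chunk 4: 'af' (positions 6-7)
  Chunk 5: 'bh' (positions 8-9)
  Chunk 6: 'gc' (positions 10-11)
Total chunks: ceil(12 / 2) = 6

6


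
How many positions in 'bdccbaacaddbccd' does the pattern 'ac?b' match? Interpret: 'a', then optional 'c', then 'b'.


Pattern: ac?b means 'a', then optional 'c', then 'b'.
Scanning 'bdccbaacaddbccd' position-by-position:
  Pos 0: window 'bdc' -> no
  Pos 1: window 'dcc' -> no
  Pos 2: window 'ccb' -> no
  Pos 3: window 'cba' -> no
  Pos 4: window 'baa' -> no
  Pos 5: window 'aac' -> no
  Pos 6: window 'aca' -> no
  Pos 7: window 'cad' -> no
  Pos 8: window 'add' -> no
  Pos 9: window 'ddb' -> no
  Pos 10: window 'dbc' -> no
  Pos 11: window 'bcc' -> no
  Pos 12: window 'ccd' -> no
  Pos 13: window 'cd' -> no
  Pos 14: window 'd' -> no
Total matches: 0

0


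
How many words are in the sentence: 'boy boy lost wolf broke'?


Counting words by splitting on spaces:
  Word 1: 'boy'
  Word 2: 'boy'
  Word 3: 'lost'
  Word 4: 'wolf'
  Word 5: 'broke'
Total words: 5

5


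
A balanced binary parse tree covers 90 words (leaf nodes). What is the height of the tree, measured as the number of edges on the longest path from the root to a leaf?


In a balanced binary tree with n leaves the deepest leaf is ceil(log2(n)) edges below the root.
log2(90) = 6.4919
ceil(6.4919) = 7
height (edges) = 7

7


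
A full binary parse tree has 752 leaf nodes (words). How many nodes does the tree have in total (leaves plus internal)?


Leaf nodes (terminals): 752
Internal nodes = n - 1 = 752 - 1 = 751
Total = leaves + internal = 752 + 751 = 1503

1503


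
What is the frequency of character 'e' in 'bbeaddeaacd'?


Scanning 'bbeaddeaacd' for 'e':
  Position 2: 'e' -> MATCH (count: 1)
  Position 6: 'e' -> MATCH (count: 2)
Total occurrences of 'e': 2

2


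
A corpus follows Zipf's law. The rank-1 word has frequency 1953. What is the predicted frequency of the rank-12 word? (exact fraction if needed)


Zipf's law: freq(rank) = f1 / rank
f1 = 1953, rank = 12
freq = 1953 / 12
GCD(1953, 12) = 3
Simplified: 651/4

651/4


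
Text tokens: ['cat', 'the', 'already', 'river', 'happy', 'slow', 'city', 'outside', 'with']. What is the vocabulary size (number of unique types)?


Listing all tokens and tracking unique types:
  Token 1: 'cat' -> NEW (unique so far: 1)
  Token 2: 'the' -> NEW (unique so far: 2)
  Token 3: 'already' -> NEW (unique so far: 3)
  Token 4: 'river' -> NEW (unique so far: 4)
  Token 5: 'happy' -> NEW (unique so far: 5)
  Token 6: 'slow' -> NEW (unique so far: 6)
  Token 7: 'city' -> NEW (unique so far: 7)
  Token 8: 'outside' -> NEW (unique so far: 8)
  Token 9: 'with' -> NEW (unique so far: 9)
Unique types: ('already', 'cat', 'city', 'happy', 'outside', 'river', 'slow', 'the', 'with')
Vocabulary size: 9

9


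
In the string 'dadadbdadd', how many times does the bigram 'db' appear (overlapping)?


Scanning 'dadadbdadd' for bigram 'db':
  Position 0: 'da' -> no
  Position 1: 'ad' -> no
  Position 2: 'da' -> no
  Position 3: 'ad' -> no
  Position 4: 'db' -> MATCH
  Position 5: 'bd' -> no
  Position 6: 'da' -> no
  Position 7: 'ad' -> no
  Position 8: 'dd' -> no
Total matches: 1

1


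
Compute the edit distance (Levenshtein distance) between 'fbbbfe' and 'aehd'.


Building DP table for s1='fbbbfe' (len 6) and s2='aehd' (len 4):
       a  e  h  d
    0  1  2  3  4
  f 1  1  2  3  4
  b 2  2  2  3  4
  b 3  3  3  3  4
  b 4  4  4  4  4
  f 5  5  5  5  5
  e 6  6  5  6  6
Edit distance = dp[6][4] = 6

6


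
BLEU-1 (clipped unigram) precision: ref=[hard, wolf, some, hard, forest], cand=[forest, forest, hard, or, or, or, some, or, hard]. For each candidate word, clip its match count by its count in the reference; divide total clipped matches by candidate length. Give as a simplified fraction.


Reference word counts: {'forest': 1, 'hard': 2, 'some': 1, 'wolf': 1}
Checking each candidate word (with clipping):
  'forest' -> in reference (ref count 1, used 1/1) -> match (matches: 1)
  'forest' -> ref count 1 already used up (1/1) -> clipped, no match (matches: 1)
  'hard' -> in reference (ref count 2, used 1/2) -> match (matches: 2)
  'or' -> not in reference -> no match (matches: 2)
  'or' -> not in reference -> no match (matches: 2)
  'or' -> not in reference -> no match (matches: 2)
  'some' -> in reference (ref count 1, used 1/1) -> match (matches: 3)
  'or' -> not in reference -> no match (matches: 3)
  'hard' -> in reference (ref count 2, used 2/2) -> match (matches: 4)
Clipped matches: 4, Candidate length: 9
Precision = 4/9

4/9


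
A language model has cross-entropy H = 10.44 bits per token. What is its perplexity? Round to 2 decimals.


Perplexity formula: PP = 2^H
H = 10.44
PP = 2^10.44
Decompose: 2^10.44 = 2^10 * 2^0.44
2^10 = 1024, 2^0.44 ~ 1.3566043
PP ~ 1024 * 1.3566043 = 1389.1628032
Rounded to 2 decimals: 1389.16

1389.16


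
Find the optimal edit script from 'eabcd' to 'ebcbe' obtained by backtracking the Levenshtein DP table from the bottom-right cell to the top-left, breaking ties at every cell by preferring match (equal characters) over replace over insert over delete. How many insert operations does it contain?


Edit distance = 3. Backtracking from cell (5, 5) with preference match > replace > insert > delete,
then listing the resulting alignment 'eabcd' -> 'ebcbe' left to right:
  Step 1: keep 'e'
  Step 2: delete 'a'
  Step 3: keep 'b'
  Step 4: keep 'c'
  Step 5: insert 'b' [insertion #1]
  Step 6: replace d->e
Total insertions: 1

1


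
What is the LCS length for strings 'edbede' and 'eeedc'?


DP table for LCS of 'edbede' and 'eeedc':
       e  e  e  d  c
    0  0  0  0  0  0
  e 0  1  1  1  1  1
  d 0  1  1  1  2  2
  b 0  1  1  1  2  2
  e 0  1  2  2  2  2
  d 0  1  2  2  3  3
  e 0  1  2  3  3  3
LCS: 'eed'
LCS length = 3

3


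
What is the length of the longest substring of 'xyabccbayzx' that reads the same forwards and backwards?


Scanning 'xyabccbayzx' for palindromic substrings.
Substring at positions 1-8: 'yabccbay'.
Check: reverse('yabccbay') = 'yabccbay' -> palindrome confirmed.
Neighbouring characters ('x' / 'z') break symmetry, so it cannot extend further.
No longer palindromic substring exists; longest length = 8

8


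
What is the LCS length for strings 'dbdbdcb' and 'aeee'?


DP table for LCS of 'dbdbdcb' and 'aeee':
       a  e  e  e
    0  0  0  0  0
  d 0  0  0  0  0
  b 0  0  0  0  0
  d 0  0  0  0  0
  b 0  0  0  0  0
  d 0  0  0  0  0
  c 0  0  0  0  0
  b 0  0  0  0  0
LCS length = 0

0


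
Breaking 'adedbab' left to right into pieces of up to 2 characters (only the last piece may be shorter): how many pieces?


'adedbab' has 7 characters.
Chunking with max size 2:
  Chunk 1: 'ad' (positions 0-1)
  Chunk 2: 'ed' (positions 2-3)
  Chunk 3: 'ba' (positions 4-5)
  Chunk 4: 'b' (positions 6-6)
Total chunks: ceil(7 / 2) = 4

4


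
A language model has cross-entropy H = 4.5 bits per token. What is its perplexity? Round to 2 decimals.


Perplexity formula: PP = 2^H
H = 4.5
PP = 2^4.5
Decompose: 2^4.5 = 2^4 * 2^0.5 = 2^4 * sqrt(2)
2^4 = 16, sqrt(2) ~ 1.4142136
PP ~ 16 * 1.4142136 = 22.6274176
Rounded to 2 decimals: 22.63

22.63


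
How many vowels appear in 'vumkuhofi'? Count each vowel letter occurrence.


Scanning each character of 'vumkuhofi':
  Position 1: 'v' -> consonant (running count: 0)
  Position 2: 'u' -> vowel (running count: 1)
  Position 3: 'm' -> consonant (running count: 1)
  Position 4: 'k' -> consonant (running count: 1)
  Position 5: 'u' -> vowel (running count: 2)
  Position 6: 'h' -> consonant (running count: 2)
  Position 7: 'o' -> vowel (running count: 3)
  Position 8: 'f' -> consonant (running count: 3)
  Position 9: 'i' -> vowel (running count: 4)
Total vowels: 4

4


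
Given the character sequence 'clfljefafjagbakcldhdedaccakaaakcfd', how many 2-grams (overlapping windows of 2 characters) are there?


String 'clfljefafjagbakcldhdedaccakaaakcfd' has length L = 34.
Number of overlapping n-grams = L - n + 1
Substituting: 34 - 2 + 1 = 33

33


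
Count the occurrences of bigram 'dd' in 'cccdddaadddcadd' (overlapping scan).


Scanning 'cccdddaadddcadd' for bigram 'dd':
  Position 0: 'cc' -> no
  Position 1: 'cc' -> no
  Position 2: 'cd' -> no
  Position 3: 'dd' -> MATCH
  Position 4: 'dd' -> MATCH
  Position 5: 'da' -> no
  Position 6: 'aa' -> no
  Position 7: 'ad' -> no
  Position 8: 'dd' -> MATCH
  Position 9: 'dd' -> MATCH
  Position 10: 'dc' -> no
  Position 11: 'ca' -> no
  Position 12: 'ad' -> no
  Position 13: 'dd' -> MATCH
Total matches: 5

5


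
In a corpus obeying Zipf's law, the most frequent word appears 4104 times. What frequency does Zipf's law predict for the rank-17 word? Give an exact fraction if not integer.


Zipf's law: freq(rank) = f1 / rank
f1 = 4104, rank = 17
freq = 4104 / 17
GCD(4104, 17) = 1
Simplified: 4104/17

4104/17


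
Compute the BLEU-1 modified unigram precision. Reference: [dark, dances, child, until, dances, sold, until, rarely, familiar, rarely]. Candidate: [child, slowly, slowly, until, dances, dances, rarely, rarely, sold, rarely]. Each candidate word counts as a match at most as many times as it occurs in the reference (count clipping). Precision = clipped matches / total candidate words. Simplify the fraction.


Reference word counts: {'child': 1, 'dances': 2, 'dark': 1, 'familiar': 1, 'rarely': 2, 'sold': 1, 'until': 2}
Checking each candidate word (with clipping):
  'child' -> in reference (ref count 1, used 1/1) -> match (matches: 1)
  'slowly' -> not in reference -> no match (matches: 1)
  'slowly' -> not in reference -> no match (matches: 1)
  'until' -> in reference (ref count 2, used 1/2) -> match (matches: 2)
  'dances' -> in reference (ref count 2, used 1/2) -> match (matches: 3)
  'dances' -> in reference (ref count 2, used 2/2) -> match (matches: 4)
  'rarely' -> in reference (ref count 2, used 1/2) -> match (matches: 5)
  'rarely' -> in reference (ref count 2, used 2/2) -> match (matches: 6)
  'sold' -> in reference (ref count 1, used 1/1) -> match (matches: 7)
  'rarely' -> ref count 2 already used up (2/2) -> clipped, no match (matches: 7)
Clipped matches: 7, Candidate length: 10
Precision = 7/10

7/10


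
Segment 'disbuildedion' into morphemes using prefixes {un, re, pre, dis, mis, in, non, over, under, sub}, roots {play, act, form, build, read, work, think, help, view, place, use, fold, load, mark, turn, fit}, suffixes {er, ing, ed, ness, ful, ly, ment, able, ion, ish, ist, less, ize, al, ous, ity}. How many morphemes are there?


Segmenting 'disbuildedion' against the inventory:
  'dis' -> prefix (morpheme 1)
  'build' -> root (morpheme 2)
  'ed' -> suffix (morpheme 3)
  'ion' -> suffix (morpheme 4)
Total morphemes: 4

4


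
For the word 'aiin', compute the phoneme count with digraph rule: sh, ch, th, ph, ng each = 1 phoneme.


Parsing 'aiin' greedily, digraphs first:
  'a' -> vowel phoneme (phonemes so far: 1)
  'i' -> vowel phoneme (phonemes so far: 2)
  'i' -> vowel phoneme (phonemes so far: 3)
  'n' -> consonant phoneme (phonemes so far: 4)
Total phonemes: 4

4


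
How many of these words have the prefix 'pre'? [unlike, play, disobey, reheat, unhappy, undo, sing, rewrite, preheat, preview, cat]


Checking each word for prefix 'pre':
  'unlike' -> no (count: 0)
  'play' -> no (count: 0)
  'disobey' -> no (count: 0)
  'reheat' -> no (count: 0)
  'unhappy' -> no (count: 0)
  'undo' -> no (count: 0)
  'sing' -> no (count: 0)
  'rewrite' -> no (count: 0)
  'preheat' -> YES, starts with 'pre' (count: 1)
  'preview' -> YES, starts with 'pre' (count: 2)
  'cat' -> no (count: 2)
Total with prefix 'pre': 2

2


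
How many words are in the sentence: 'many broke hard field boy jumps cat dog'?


Counting words by splitting on spaces:
  Word 1: 'many'
  Word 2: 'broke'
  Word 3: 'hard'
  Word 4: 'field'
  Word 5: 'boy'
  Word 6: 'jumps'
  Word 7: 'cat'
  Word 8: 'dog'
Total words: 8

8


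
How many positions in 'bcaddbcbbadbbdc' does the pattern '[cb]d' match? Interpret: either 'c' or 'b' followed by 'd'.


Pattern: [cb]d means either 'c' or 'b' followed by 'd'.
Scanning 'bcaddbcbbadbbdc' position-by-position:
  Pos 0: window 'bc' -> no
  Pos 1: window 'ca' -> no
  Pos 2: window 'ad' -> no
  Pos 3: window 'dd' -> no
  Pos 4: window 'db' -> no
  Pos 5: window 'bc' -> no
  Pos 6: window 'cb' -> no
  Pos 7: window 'bb' -> no
  Pos 8: window 'ba' -> no
  Pos 9: window 'ad' -> no
  Pos 10: window 'db' -> no
  Pos 11: window 'bb' -> no
  Pos 12: window 'bd' -> MATCH
  Pos 13: window 'dc' -> no
  Pos 14: window 'c' -> no
Total matches: 1

1


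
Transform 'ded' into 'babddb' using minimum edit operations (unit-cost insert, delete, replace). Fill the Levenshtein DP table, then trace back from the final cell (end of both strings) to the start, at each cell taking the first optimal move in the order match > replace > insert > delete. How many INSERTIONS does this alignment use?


Edit distance = 5. Backtracking from cell (3, 6) with preference match > replace > insert > delete,
then listing the resulting alignment 'ded' -> 'babddb' left to right:
  Step 1: insert 'b' [insertion #1]
  Step 2: insert 'a' [insertion #2]
  Step 3: insert 'b' [insertion #3]
  Step 4: keep 'd'
  Step 5: replace e->d
  Step 6: replace d->b
Total insertions: 3

3


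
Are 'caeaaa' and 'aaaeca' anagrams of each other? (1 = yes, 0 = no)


Sort characters of 'caeaaa': 'aaaace'
Sort characters of 'aaaeca': 'aaaace'
Sorted forms match -> they ARE anagrams
Result: 1

1


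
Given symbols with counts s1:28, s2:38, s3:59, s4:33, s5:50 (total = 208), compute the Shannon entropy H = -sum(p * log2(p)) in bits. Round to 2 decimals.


Computing entropy H = -sum(p_i * log2(p_i)):
  s1: p = 28/208 = 0.1346, -p*log2(p) = 0.3895
  s2: p = 38/208 = 0.1827, -p*log2(p) = 0.4481
  s3: p = 59/208 = 0.2837, -p*log2(p) = 0.5156
  s4: p = 33/208 = 0.1587, -p*log2(p) = 0.4214
  s5: p = 50/208 = 0.2404, -p*log2(p) = 0.4944
H = sum of terms = 2.2690
Rounded to 2 decimals: 2.27

2.27


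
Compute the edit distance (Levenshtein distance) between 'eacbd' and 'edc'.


Building DP table for s1='eacbd' (len 5) and s2='edc' (len 3):
       e  d  c
    0  1  2  3
  e 1  0  1  2
  a 2  1  1  2
  c 3  2  2  1
  b 4  3  3  2
  d 5  4  3  3
Edit distance = dp[5][3] = 3

3


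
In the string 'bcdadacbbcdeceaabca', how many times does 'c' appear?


Scanning 'bcdadacbbcdeceaabca' for 'c':
  Position 1: 'c' -> MATCH (count: 1)
  Position 6: 'c' -> MATCH (count: 2)
  Position 9: 'c' -> MATCH (count: 3)
  Position 12: 'c' -> MATCH (count: 4)
  Position 17: 'c' -> MATCH (count: 5)
Total occurrences of 'c': 5

5


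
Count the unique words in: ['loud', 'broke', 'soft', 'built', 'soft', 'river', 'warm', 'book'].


Listing all tokens and tracking unique types:
  Token 1: 'loud' -> NEW (unique so far: 1)
  Token 2: 'broke' -> NEW (unique so far: 2)
  Token 3: 'soft' -> NEW (unique so far: 3)
  Token 4: 'built' -> NEW (unique so far: 4)
  Token 5: 'soft' -> duplicate (unique so far: 4)
  Token 6: 'river' -> NEW (unique so far: 5)
  Token 7: 'warm' -> NEW (unique so far: 6)
  Token 8: 'book' -> NEW (unique so far: 7)
Unique types: ('book', 'broke', 'built', 'loud', 'river', 'soft', 'warm')
Vocabulary size: 7

7


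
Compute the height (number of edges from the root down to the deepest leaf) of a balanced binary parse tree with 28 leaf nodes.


In a balanced binary tree with n leaves the deepest leaf is ceil(log2(n)) edges below the root.
log2(28) = 4.8074
ceil(4.8074) = 5
height (edges) = 5

5


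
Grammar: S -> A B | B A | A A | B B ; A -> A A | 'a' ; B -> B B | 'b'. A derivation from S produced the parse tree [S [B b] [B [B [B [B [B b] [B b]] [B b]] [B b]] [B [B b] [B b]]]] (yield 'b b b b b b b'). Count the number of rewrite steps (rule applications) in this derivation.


Every bracketed nonterminal node [X ...] in the tree is produced by exactly one rule application.
Reading the tree off as a leftmost derivation:
  Step 1: S  =>  B B   (applied S -> B B)
  Step 2: B B  =>  b B   (applied B -> b)
  Step 3: b B  =>  b B B   (applied B -> B B)
  Step 4: b B B  =>  b B B B   (applied B -> B B)
  Step 5: b B B B  =>  b B B B B   (applied B -> B B)
  Step 6: b B B B B  =>  b B B B B B   (applied B -> B B)
  Step 7: b B B B B B  =>  b b B B B B   (applied B -> b)
  Step 8: b b B B B B  =>  b b b B B B   (applied B -> b)
  Step 9: b b b B B B  =>  b b b b B B   (applied B -> b)
  Step 10: b b b b B B  =>  b b b b b B   (applied B -> b)
  Step 11: b b b b b B  =>  b b b b b B B   (applied B -> B B)
  Step 12: b b b b b B B  =>  b b b b b b B   (applied B -> b)
  Step 13: b b b b b b B  =>  b b b b b b b   (applied B -> b)
Final yield: b b b b b b b
Total rewrite steps: 13

13


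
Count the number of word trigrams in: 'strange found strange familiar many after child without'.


Word trigrams from [8] words:
  Trigram 1: (strange found strange)
  Trigram 2: (found strange familiar)
  Trigram 3: (strange familiar many)
  Trigram 4: (familiar many after)
  Trigram 5: (many after child)
  Trigram 6: (after child without)
Total word trigrams: 8 - 2 = 6

6


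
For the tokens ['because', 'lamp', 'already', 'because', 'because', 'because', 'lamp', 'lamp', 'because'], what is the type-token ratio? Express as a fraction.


Tokens: 9
Unique types: ('already', 'because', 'lamp') = 3
TTR = 3/9
Simplify: divide both by 3 -> 1/3
TTR = 1/3

1/3


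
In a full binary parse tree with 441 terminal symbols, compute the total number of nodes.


Leaf nodes (terminals): 441
Internal nodes = n - 1 = 441 - 1 = 440
Total = leaves + internal = 441 + 440 = 881

881


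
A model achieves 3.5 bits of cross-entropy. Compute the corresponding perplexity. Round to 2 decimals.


Perplexity formula: PP = 2^H
H = 3.5
PP = 2^3.5
Decompose: 2^3.5 = 2^3 * 2^0.5 = 2^3 * sqrt(2)
2^3 = 8, sqrt(2) ~ 1.4142136
PP ~ 8 * 1.4142136 = 11.3137088
Rounded to 2 decimals: 11.31

11.31


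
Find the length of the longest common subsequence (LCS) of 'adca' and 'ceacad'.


DP table for LCS of 'adca' and 'ceacad':
       c  e  a  c  a  d
    0  0  0  0  0  0  0
  a 0  0  0  1  1  1  1
  d 0  0  0  1  1  1  2
  c 0  1  1  1  2  2  2
  a 0  1  1  2  2  3  3
LCS: 'aca'
LCS length = 3

3


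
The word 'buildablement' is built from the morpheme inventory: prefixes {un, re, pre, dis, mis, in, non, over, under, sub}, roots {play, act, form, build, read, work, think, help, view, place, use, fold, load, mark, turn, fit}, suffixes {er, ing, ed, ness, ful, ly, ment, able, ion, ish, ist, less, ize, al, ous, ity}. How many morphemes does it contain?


Segmenting 'buildablement' against the inventory:
  'build' -> root (morpheme 1)
  'able' -> suffix (morpheme 2)
  'ment' -> suffix (morpheme 3)
Total morphemes: 3

3


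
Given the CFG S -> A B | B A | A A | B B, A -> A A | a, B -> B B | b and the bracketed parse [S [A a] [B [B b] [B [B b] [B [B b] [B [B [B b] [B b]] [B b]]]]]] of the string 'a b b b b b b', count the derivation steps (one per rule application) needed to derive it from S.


Every bracketed nonterminal node [X ...] in the tree is produced by exactly one rule application.
Reading the tree off as a leftmost derivation:
  Step 1: S  =>  A B   (applied S -> A B)
  Step 2: A B  =>  a B   (applied A -> a)
  Step 3: a B  =>  a B B   (applied B -> B B)
  Step 4: a B B  =>  a b B   (applied B -> b)
  Step 5: a b B  =>  a b B B   (applied B -> B B)
  Step 6: a b B B  =>  a b b B   (applied B -> b)
  Step 7: a b b B  =>  a b b B B   (applied B -> B B)
  Step 8: a b b B B  =>  a b b b B   (applied B -> b)
  Step 9: a b b b B  =>  a b b b B B   (applied B -> B B)
  Step 10: a b b b B B  =>  a b b b B B B   (applied B -> B B)
  Step 11: a b b b B B B  =>  a b b b b B B   (applied B -> b)
  Step 12: a b b b b B B  =>  a b b b b b B   (applied B -> b)
  Step 13: a b b b b b B  =>  a b b b b b b   (applied B -> b)
Final yield: a b b b b b b
Total rewrite steps: 13

13


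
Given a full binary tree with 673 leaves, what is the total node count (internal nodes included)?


Leaf nodes (terminals): 673
Internal nodes = n - 1 = 673 - 1 = 672
Total = leaves + internal = 673 + 672 = 1345

1345


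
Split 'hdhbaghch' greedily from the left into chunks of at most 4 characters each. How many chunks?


'hdhbaghch' has 9 characters.
Chunking with max size 4:
  Chunk 1: 'hdhb' (positions 0-3)
  Chunk 2: 'aghc' (positions 4-7)
  Chunk 3: 'h' (positions 8-8)
Total chunks: ceil(9 / 4) = 3

3


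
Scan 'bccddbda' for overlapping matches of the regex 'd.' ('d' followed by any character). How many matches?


Pattern: d. means 'd' followed by any character.
Scanning 'bccddbda' position-by-position:
  Pos 0: window 'bc' -> no
  Pos 1: window 'cc' -> no
  Pos 2: window 'cd' -> no
  Pos 3: window 'dd' -> MATCH
  Pos 4: window 'db' -> MATCH
  Pos 5: window 'bd' -> no
  Pos 6: window 'da' -> MATCH
  Pos 7: window 'a' -> no
Total matches: 3

3


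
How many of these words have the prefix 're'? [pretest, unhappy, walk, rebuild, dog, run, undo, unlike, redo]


Checking each word for prefix 're':
  'pretest' -> no (count: 0)
  'unhappy' -> no (count: 0)
  'walk' -> no (count: 0)
  'rebuild' -> YES, starts with 're' (count: 1)
  'dog' -> no (count: 1)
  'run' -> no (count: 1)
  'undo' -> no (count: 1)
  'unlike' -> no (count: 1)
  'redo' -> YES, starts with 're' (count: 2)
Total with prefix 're': 2

2


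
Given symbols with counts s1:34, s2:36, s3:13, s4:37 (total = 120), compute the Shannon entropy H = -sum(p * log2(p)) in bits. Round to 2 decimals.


Computing entropy H = -sum(p_i * log2(p_i)):
  s1: p = 34/120 = 0.2833, -p*log2(p) = 0.5155
  s2: p = 36/120 = 0.3000, -p*log2(p) = 0.5211
  s3: p = 13/120 = 0.1083, -p*log2(p) = 0.3474
  s4: p = 37/120 = 0.3083, -p*log2(p) = 0.5234
H = sum of terms = 1.9074
Rounded to 2 decimals: 1.91

1.91


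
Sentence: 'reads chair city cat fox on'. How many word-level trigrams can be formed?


Word trigrams from [6] words:
  Trigram 1: (reads chair city)
  Trigram 2: (chair city cat)
  Trigram 3: (city cat fox)
  Trigram 4: (cat fox on)
Total word trigrams: 6 - 2 = 4

4


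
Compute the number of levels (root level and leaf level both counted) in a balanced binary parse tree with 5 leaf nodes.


In a balanced binary tree with n leaves the deepest leaf is ceil(log2(n)) edges below the root,
so counting node levels inclusive of root and leaves gives ceil(log2(n)) + 1 levels.
log2(5) = 2.3219
ceil(2.3219) = 3
levels = 3 + 1 = 4

4


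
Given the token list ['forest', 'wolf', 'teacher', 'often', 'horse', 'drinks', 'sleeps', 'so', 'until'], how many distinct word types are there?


Listing all tokens and tracking unique types:
  Token 1: 'forest' -> NEW (unique so far: 1)
  Token 2: 'wolf' -> NEW (unique so far: 2)
  Token 3: 'teacher' -> NEW (unique so far: 3)
  Token 4: 'often' -> NEW (unique so far: 4)
  Token 5: 'horse' -> NEW (unique so far: 5)
  Token 6: 'drinks' -> NEW (unique so far: 6)
  Token 7: 'sleeps' -> NEW (unique so far: 7)
  Token 8: 'so' -> NEW (unique so far: 8)
  Token 9: 'until' -> NEW (unique so far: 9)
Unique types: ('drinks', 'forest', 'horse', 'often', 'sleeps', 'so', 'teacher', 'until', 'wolf')
Vocabulary size: 9

9


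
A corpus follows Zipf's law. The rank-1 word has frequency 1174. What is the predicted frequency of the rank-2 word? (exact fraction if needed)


Zipf's law: freq(rank) = f1 / rank
f1 = 1174, rank = 2
freq = 1174 / 2
= 587

587


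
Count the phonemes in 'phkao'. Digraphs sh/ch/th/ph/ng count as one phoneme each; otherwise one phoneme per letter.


Parsing 'phkao' greedily, digraphs first:
  'ph' -> digraph (1 consonant phoneme) (phonemes so far: 1)
  'k' -> consonant phoneme (phonemes so far: 2)
  'a' -> vowel phoneme (phonemes so far: 3)
  'o' -> vowel phoneme (phonemes so far: 4)
Total phonemes: 4

4


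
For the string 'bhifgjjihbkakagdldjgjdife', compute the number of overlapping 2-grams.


String 'bhifgjjihbkakagdldjgjdife' has length L = 25.
Number of overlapping n-grams = L - n + 1
Substituting: 25 - 2 + 1 = 24

24


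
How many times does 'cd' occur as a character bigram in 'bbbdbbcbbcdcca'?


Scanning 'bbbdbbcbbcdcca' for bigram 'cd':
  Position 0: 'bb' -> no
  Position 1: 'bb' -> no
  Position 2: 'bd' -> no
  Position 3: 'db' -> no
  Position 4: 'bb' -> no
  Position 5: 'bc' -> no
  Position 6: 'cb' -> no
  Position 7: 'bb' -> no
  Position 8: 'bc' -> no
  Position 9: 'cd' -> MATCH
  Position 10: 'dc' -> no
  Position 11: 'cc' -> no
  Position 12: 'ca' -> no
Total matches: 1

1


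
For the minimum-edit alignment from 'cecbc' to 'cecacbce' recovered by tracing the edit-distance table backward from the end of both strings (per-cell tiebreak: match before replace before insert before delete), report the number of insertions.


Edit distance = 3. Backtracking from cell (5, 8) with preference match > replace > insert > delete,
then listing the resulting alignment 'cecbc' -> 'cecacbce' left to right:
  Step 1: keep 'c'
  Step 2: keep 'e'
  Step 3: insert 'c' [insertion #1]
  Step 4: insert 'a' [insertion #2]
  Step 5: keep 'c'
  Step 6: keep 'b'
  Step 7: keep 'c'
  Step 8: insert 'e' [insertion #3]
Total insertions: 3

3


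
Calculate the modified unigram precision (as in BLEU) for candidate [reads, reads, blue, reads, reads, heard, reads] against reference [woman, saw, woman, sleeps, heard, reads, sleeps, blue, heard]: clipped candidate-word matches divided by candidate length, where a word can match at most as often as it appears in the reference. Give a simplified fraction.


Reference word counts: {'blue': 1, 'heard': 2, 'reads': 1, 'saw': 1, 'sleeps': 2, 'woman': 2}
Checking each candidate word (with clipping):
  'reads' -> in reference (ref count 1, used 1/1) -> match (matches: 1)
  'reads' -> ref count 1 already used up (1/1) -> clipped, no match (matches: 1)
  'blue' -> in reference (ref count 1, used 1/1) -> match (matches: 2)
  'reads' -> ref count 1 already used up (1/1) -> clipped, no match (matches: 2)
  'reads' -> ref count 1 already used up (1/1) -> clipped, no match (matches: 2)
  'heard' -> in reference (ref count 2, used 1/2) -> match (matches: 3)
  'reads' -> ref count 1 already used up (1/1) -> clipped, no match (matches: 3)
Clipped matches: 3, Candidate length: 7
Precision = 3/7

3/7


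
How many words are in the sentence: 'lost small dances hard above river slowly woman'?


Counting words by splitting on spaces:
  Word 1: 'lost'
  Word 2: 'small'
  Word 3: 'dances'
  Word 4: 'hard'
  Word 5: 'above'
  Word 6: 'river'
  Word 7: 'slowly'
  Word 8: 'woman'
Total words: 8

8


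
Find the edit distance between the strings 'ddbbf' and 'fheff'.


Building DP table for s1='ddbbf' (len 5) and s2='fheff' (len 5):
       f  h  e  f  f
    0  1  2  3  4  5
  d 1  1  2  3  4  5
  d 2  2  2  3  4  5
  b 3  3  3  3  4  5
  b 4  4  4  4  4  5
  f 5  4  5  5  4  4
Edit distance = dp[5][5] = 4

4


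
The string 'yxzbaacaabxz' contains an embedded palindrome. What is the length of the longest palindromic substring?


Scanning 'yxzbaacaabxz' for palindromic substrings.
Substring at positions 3-9: 'baacaab'.
Check: reverse('baacaab') = 'baacaab' -> palindrome confirmed.
Neighbouring characters ('z' / 'x') break symmetry, so it cannot extend further.
No longer palindromic substring exists; longest length = 7

7


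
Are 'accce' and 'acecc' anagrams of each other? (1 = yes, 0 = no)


Sort characters of 'accce': 'accce'
Sort characters of 'acecc': 'accce'
Sorted forms match -> they ARE anagrams
Result: 1

1


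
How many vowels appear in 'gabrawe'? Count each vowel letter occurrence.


Scanning each character of 'gabrawe':
  Position 1: 'g' -> consonant (running count: 0)
  Position 2: 'a' -> vowel (running count: 1)
  Position 3: 'b' -> consonant (running count: 1)
  Position 4: 'r' -> consonant (running count: 1)
  Position 5: 'a' -> vowel (running count: 2)
  Position 6: 'w' -> consonant (running count: 2)
  Position 7: 'e' -> vowel (running count: 3)
Total vowels: 3

3


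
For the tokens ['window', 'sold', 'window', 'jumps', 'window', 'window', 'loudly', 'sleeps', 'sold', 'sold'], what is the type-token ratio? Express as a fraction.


Tokens: 10
Unique types: ('jumps', 'loudly', 'sleeps', 'sold', 'window') = 5
TTR = 5/10
Simplify: divide both by 5 -> 1/2
TTR = 1/2

1/2


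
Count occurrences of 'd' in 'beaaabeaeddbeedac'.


Scanning 'beaaabeaeddbeedac' for 'd':
  Position 9: 'd' -> MATCH (count: 1)
  Position 10: 'd' -> MATCH (count: 2)
  Position 14: 'd' -> MATCH (count: 3)
Total occurrences of 'd': 3

3


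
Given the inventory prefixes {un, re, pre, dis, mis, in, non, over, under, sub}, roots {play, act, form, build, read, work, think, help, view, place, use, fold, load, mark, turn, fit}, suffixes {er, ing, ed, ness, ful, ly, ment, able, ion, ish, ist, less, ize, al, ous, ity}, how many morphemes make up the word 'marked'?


Segmenting 'marked' against the inventory:
  'mark' -> root (morpheme 1)
  'ed' -> suffix (morpheme 2)
Total morphemes: 2

2


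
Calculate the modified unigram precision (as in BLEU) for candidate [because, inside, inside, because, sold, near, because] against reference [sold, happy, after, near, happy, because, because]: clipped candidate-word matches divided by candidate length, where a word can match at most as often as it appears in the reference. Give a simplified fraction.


Reference word counts: {'after': 1, 'because': 2, 'happy': 2, 'near': 1, 'sold': 1}
Checking each candidate word (with clipping):
  'because' -> in reference (ref count 2, used 1/2) -> match (matches: 1)
  'inside' -> not in reference -> no match (matches: 1)
  'inside' -> not in reference -> no match (matches: 1)
  'because' -> in reference (ref count 2, used 2/2) -> match (matches: 2)
  'sold' -> in reference (ref count 1, used 1/1) -> match (matches: 3)
  'near' -> in reference (ref count 1, used 1/1) -> match (matches: 4)
  'because' -> ref count 2 already used up (2/2) -> clipped, no match (matches: 4)
Clipped matches: 4, Candidate length: 7
Precision = 4/7

4/7


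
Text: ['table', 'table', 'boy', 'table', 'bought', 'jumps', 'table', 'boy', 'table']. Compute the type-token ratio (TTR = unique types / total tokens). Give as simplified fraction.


Tokens: 9
Unique types: ('bought', 'boy', 'jumps', 'table') = 4
TTR = 4/9
Already in lowest terms.

4/9


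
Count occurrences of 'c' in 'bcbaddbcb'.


Scanning 'bcbaddbcb' for 'c':
  Position 1: 'c' -> MATCH (count: 1)
  Position 7: 'c' -> MATCH (count: 2)
Total occurrences of 'c': 2

2


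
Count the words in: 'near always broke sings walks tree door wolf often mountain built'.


Counting words by splitting on spaces:
  Word 1: 'near'
  Word 2: 'always'
  Word 3: 'broke'
  Word 4: 'sings'
  Word 5: 'walks'
  Word 6: 'tree'
  Word 7: 'door'
  Word 8: 'wolf'
  Word 9: 'often'
  Word 10: 'mountain'
  Word 11: 'built'
Total words: 11

11


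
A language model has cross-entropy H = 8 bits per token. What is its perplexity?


Perplexity formula: PP = 2^H
H = 8
PP = 2^8
Steps: 2^1 = 2, 2^2 = 4, 2^3 = 8, 2^4 = 16, 2^5 = 32, 2^6 = 64, 2^7 = 128, 2^8 = 256
PP = 256

256


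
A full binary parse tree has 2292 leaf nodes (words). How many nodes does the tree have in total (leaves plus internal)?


Leaf nodes (terminals): 2292
Internal nodes = n - 1 = 2292 - 1 = 2291
Total = leaves + internal = 2292 + 2291 = 4583

4583


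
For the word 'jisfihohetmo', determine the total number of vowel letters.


Scanning each character of 'jisfihohetmo':
  Position 1: 'j' -> consonant (running count: 0)
  Position 2: 'i' -> vowel (running count: 1)
  Position 3: 's' -> consonant (running count: 1)
  Position 4: 'f' -> consonant (running count: 1)
  Position 5: 'i' -> vowel (running count: 2)
  Position 6: 'h' -> consonant (running count: 2)
  Position 7: 'o' -> vowel (running count: 3)
  Position 8: 'h' -> consonant (running count: 3)
  Position 9: 'e' -> vowel (running count: 4)
  Position 10: 't' -> consonant (running count: 4)
  Position 11: 'm' -> consonant (running count: 4)
  Position 12: 'o' -> vowel (running count: 5)
Total vowels: 5

5


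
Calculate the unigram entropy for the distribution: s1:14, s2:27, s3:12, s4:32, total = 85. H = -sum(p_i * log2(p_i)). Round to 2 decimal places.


Computing entropy H = -sum(p_i * log2(p_i)):
  s1: p = 14/85 = 0.1647, -p*log2(p) = 0.4286
  s2: p = 27/85 = 0.3176, -p*log2(p) = 0.5255
  s3: p = 12/85 = 0.1412, -p*log2(p) = 0.3987
  s4: p = 32/85 = 0.3765, -p*log2(p) = 0.5306
H = sum of terms = 1.8834
Rounded to 2 decimals: 1.88

1.88


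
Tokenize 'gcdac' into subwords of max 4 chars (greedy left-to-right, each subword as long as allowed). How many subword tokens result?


'gcdac' has 5 characters.
Chunking with max size 4:
  Chunk 1: 'gcda' (positions 0-3)
  Chunk 2: 'c' (positions 4-4)
Total chunks: ceil(5 / 4) = 2

2


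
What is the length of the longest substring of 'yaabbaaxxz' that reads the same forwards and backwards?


Scanning 'yaabbaaxxz' for palindromic substrings.
Substring at positions 1-6: 'aabbaa'.
Check: reverse('aabbaa') = 'aabbaa' -> palindrome confirmed.
Neighbouring characters ('y' / 'x') break symmetry, so it cannot extend further.
No longer palindromic substring exists; longest length = 6

6


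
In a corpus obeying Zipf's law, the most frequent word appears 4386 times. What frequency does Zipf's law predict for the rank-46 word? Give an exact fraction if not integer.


Zipf's law: freq(rank) = f1 / rank
f1 = 4386, rank = 46
freq = 4386 / 46
GCD(4386, 46) = 2
Simplified: 2193/23

2193/23


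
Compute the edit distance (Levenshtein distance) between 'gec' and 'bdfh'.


Building DP table for s1='gec' (len 3) and s2='bdfh' (len 4):
       b  d  f  h
    0  1  2  3  4
  g 1  1  2  3  4
  e 2  2  2  3  4
  c 3  3  3  3  4
Edit distance = dp[3][4] = 4

4


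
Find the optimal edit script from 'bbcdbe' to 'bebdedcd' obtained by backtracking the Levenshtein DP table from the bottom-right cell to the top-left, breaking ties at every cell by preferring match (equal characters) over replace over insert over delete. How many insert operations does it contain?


Edit distance = 5. Backtracking from cell (6, 8) with preference match > replace > insert > delete,
then listing the resulting alignment 'bbcdbe' -> 'bebdedcd' left to right:
  Step 1: keep 'b'
  Step 2: insert 'e' [insertion #1]
  Step 3: keep 'b'
  Step 4: insert 'd' [insertion #2]
  Step 5: replace c->e
  Step 6: keep 'd'
  Step 7: replace b->c
  Step 8: replace e->d
Total insertions: 2

2


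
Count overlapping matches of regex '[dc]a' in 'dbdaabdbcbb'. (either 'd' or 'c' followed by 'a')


Pattern: [dc]a means either 'd' or 'c' followed by 'a'.
Scanning 'dbdaabdbcbb' position-by-position:
  Pos 0: window 'db' -> no
  Pos 1: window 'bd' -> no
  Pos 2: window 'da' -> MATCH
  Pos 3: window 'aa' -> no
  Pos 4: window 'ab' -> no
  Pos 5: window 'bd' -> no
  Pos 6: window 'db' -> no
  Pos 7: window 'bc' -> no
  Pos 8: window 'cb' -> no
  Pos 9: window 'bb' -> no
  Pos 10: window 'b' -> no
Total matches: 1

1


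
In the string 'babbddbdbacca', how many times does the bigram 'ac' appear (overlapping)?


Scanning 'babbddbdbacca' for bigram 'ac':
  Position 0: 'ba' -> no
  Position 1: 'ab' -> no
  Position 2: 'bb' -> no
  Position 3: 'bd' -> no
  Position 4: 'dd' -> no
  Position 5: 'db' -> no
  Position 6: 'bd' -> no
  Position 7: 'db' -> no
  Position 8: 'ba' -> no
  Position 9: 'ac' -> MATCH
  Position 10: 'cc' -> no
  Position 11: 'ca' -> no
Total matches: 1

1


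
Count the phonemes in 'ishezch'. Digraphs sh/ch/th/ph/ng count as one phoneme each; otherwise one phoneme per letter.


Parsing 'ishezch' greedily, digraphs first:
  'i' -> vowel phoneme (phonemes so far: 1)
  'sh' -> digraph (1 consonant phoneme) (phonemes so far: 2)
  'e' -> vowel phoneme (phonemes so far: 3)
  'z' -> consonant phoneme (phonemes so far: 4)
  'ch' -> digraph (1 consonant phoneme) (phonemes so far: 5)
Total phonemes: 5

5
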